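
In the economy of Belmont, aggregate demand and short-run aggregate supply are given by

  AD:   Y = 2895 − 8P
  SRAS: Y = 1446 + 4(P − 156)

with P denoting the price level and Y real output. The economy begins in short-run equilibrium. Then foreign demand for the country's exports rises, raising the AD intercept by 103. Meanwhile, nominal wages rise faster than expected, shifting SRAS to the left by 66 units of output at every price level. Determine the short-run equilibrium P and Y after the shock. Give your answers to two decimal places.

P = 186.83, Y = 1503.33

After both shocks: AD is Y = 2998 − 8P and SRAS is Y = 756 + 4P.
Setting them equal: 2242 = 12P, so P = 186.83.
Substituting into AD, Y = 1503.33.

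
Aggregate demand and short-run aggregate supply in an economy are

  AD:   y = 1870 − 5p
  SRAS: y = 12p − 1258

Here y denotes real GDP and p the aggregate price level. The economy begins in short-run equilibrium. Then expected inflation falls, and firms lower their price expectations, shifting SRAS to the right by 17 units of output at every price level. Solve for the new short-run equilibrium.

This is a positive supply shock: SRAS shifts right.
New SRAS: y = 12p − 1241.
Set AD = SRAS: 1870 − 5p = 12p − 1241, so 3111 = 17p and p = 183.
y = 1870 − 5·183 = 955.

p = 183, y = 955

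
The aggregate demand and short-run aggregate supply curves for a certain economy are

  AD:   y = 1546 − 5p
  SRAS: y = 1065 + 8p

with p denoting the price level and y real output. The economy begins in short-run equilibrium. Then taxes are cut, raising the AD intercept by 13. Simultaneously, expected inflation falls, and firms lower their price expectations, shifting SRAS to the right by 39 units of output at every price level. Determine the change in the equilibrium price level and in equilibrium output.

After both shocks: AD is y = 1559 − 5p and SRAS is y = 1104 + 8p.
Setting them equal: 455 = 13p, so p = 35.
y = 1559 − 5·35 = 1384.
Initially p = 37, y = 1361, so Δp = -2 and Δy = +23.

Δp = -2, Δy = +23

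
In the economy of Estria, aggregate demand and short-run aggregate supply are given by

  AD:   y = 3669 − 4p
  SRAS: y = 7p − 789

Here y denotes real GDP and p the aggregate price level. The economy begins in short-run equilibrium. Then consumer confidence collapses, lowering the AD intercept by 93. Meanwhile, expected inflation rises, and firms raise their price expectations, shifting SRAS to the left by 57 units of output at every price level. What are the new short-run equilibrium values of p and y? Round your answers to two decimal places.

p = 402.00, y = 1968.00

After both shocks: AD is y = 3576 − 4p and SRAS is y = 7p − 846.
Setting them equal: 4422 = 11p, so p = 402.00.
Substituting into AD, y = 1968.00.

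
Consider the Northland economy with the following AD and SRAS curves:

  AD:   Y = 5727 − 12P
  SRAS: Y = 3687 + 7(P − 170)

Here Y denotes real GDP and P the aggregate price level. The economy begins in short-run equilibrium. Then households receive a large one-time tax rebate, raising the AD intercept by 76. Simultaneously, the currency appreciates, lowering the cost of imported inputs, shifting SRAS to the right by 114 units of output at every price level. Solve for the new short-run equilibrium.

After both shocks: AD is Y = 5803 − 12P and SRAS is Y = 2611 + 7P.
Setting them equal: 3192 = 19P, so P = 168.
Y = 5803 − 12·168 = 3787.

P = 168, Y = 3787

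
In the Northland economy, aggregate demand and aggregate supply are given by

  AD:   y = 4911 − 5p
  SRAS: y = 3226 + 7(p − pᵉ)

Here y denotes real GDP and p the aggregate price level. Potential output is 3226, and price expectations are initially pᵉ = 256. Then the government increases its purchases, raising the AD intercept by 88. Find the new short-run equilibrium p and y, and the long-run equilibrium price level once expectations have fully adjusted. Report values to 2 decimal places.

AD shifts right: new AD is y = 4999 − 5p. With pᵉ = 256, SRAS is y = 1434 + 7p.
Short run: 4999 − 5p = 1434 + 7p gives 3565 = 12p, so p = 297.08 and y = 4999 − 5p = 3513.58.
y = 3513.58 is above potential 3226; expectations adjust and SRAS shifts left until y = 3226.
Long run: on the new AD curve, 3226 = 4999 − 5p gives p = 354.60.

Short run: p = 297.08, y = 3513.58. Long run: p = 354.60.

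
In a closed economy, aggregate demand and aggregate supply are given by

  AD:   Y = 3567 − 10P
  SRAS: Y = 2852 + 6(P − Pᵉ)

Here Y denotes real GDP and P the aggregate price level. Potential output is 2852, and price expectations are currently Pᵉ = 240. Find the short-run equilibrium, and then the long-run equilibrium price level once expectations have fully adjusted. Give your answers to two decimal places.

Short run: with Pᵉ = 240, SRAS is Y = 1412 + 6P. Setting AD = SRAS gives 2155 = 16P, so P = 134.69 and Y = 3567 − 10P = 2220.13.
Output 2220.13 is below potential 2852, so over time expected prices fall and SRAS shifts right until Y returns to 2852.
Long run: Y = 2852 on the AD curve gives 2852 = 3567 − 10P, so P = 71.50.

Short run: P = 134.69, Y = 2220.13. Long run: P = 71.50.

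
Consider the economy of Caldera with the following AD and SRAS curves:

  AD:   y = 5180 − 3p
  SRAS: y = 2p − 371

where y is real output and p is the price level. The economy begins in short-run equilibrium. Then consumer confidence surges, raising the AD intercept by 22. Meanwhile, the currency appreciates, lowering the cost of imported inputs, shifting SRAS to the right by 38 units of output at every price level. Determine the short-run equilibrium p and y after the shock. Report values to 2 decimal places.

p = 1107.00, y = 1881.00

After both shocks: AD is y = 5202 − 3p and SRAS is y = 2p − 333.
Setting them equal: 5535 = 5p, so p = 1107.00.
Substituting into AD, y = 1881.00.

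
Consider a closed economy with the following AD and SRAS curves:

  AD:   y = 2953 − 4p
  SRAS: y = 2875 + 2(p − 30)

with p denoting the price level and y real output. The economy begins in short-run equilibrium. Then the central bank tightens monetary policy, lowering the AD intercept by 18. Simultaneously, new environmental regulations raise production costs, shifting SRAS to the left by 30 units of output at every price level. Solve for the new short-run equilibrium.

p = 25, y = 2835

After both shocks: AD is y = 2935 − 4p and SRAS is y = 2785 + 2p.
Setting them equal: 150 = 6p, so p = 25.
y = 2935 − 4·25 = 2835.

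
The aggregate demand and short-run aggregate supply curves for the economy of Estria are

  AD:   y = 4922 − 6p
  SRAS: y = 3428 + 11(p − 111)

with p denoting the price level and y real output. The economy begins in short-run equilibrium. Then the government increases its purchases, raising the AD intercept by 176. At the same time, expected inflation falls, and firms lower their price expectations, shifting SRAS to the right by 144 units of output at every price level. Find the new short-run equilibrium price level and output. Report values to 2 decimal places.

After both shocks: AD is y = 5098 − 6p and SRAS is y = 2351 + 11p.
Setting them equal: 2747 = 17p, so p = 161.59.
Substituting into AD, y = 4128.47.

p = 161.59, y = 4128.47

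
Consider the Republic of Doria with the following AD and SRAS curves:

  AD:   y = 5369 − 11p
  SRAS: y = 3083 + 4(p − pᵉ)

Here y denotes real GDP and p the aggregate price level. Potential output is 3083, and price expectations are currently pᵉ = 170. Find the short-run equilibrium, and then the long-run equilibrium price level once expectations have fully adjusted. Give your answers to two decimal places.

Short run: p = 197.73, y = 3193.93. Long run: p = 207.82.

Short run: with pᵉ = 170, SRAS is y = 2403 + 4p. Setting AD = SRAS gives 2966 = 15p, so p = 197.73 and y = 5369 − 11p = 3193.93.
Output 3193.93 is above potential 3083, so over time expected prices rise and SRAS shifts left until y returns to 3083.
Long run: y = 3083 on the AD curve gives 3083 = 5369 − 11p, so p = 207.82.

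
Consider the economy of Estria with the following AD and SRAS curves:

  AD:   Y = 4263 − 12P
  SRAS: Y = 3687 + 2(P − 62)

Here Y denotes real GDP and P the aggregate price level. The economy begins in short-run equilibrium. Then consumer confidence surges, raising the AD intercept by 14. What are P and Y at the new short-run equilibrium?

This is a positive demand shock: AD shifts right.
New AD: Y = 4277 − 12P.
SRAS can be written Y = 3563 + 2P.
Set AD = SRAS: 4277 − 12P = 3563 + 2P, so 714 = 14P and P = 51.
Y = 4277 − 12·51 = 3665.

P = 51, Y = 3665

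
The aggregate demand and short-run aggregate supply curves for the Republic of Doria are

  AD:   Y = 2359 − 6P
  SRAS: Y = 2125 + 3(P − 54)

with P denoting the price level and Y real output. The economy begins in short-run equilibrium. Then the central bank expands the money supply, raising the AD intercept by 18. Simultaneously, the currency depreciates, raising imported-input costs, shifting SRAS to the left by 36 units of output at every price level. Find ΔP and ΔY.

ΔP = +6, ΔY = -18

After both shocks: AD is Y = 2377 − 6P and SRAS is Y = 1927 + 3P.
Setting them equal: 450 = 9P, so P = 50.
Y = 2377 − 6·50 = 2077.
Initially P = 44, Y = 2095, so ΔP = +6 and ΔY = -18.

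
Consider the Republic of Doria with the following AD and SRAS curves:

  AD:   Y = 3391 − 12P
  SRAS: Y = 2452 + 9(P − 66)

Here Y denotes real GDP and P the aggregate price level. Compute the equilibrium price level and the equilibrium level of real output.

Write SRAS as Y = 2452 + 9P − 594 = 1858 + 9P.
Set AD = SRAS: 3391 − 12P = 1858 + 9P, so 1533 = 21P and P = 73.
Then Y = 3391 − 12·73 = 2515.

P = 73, Y = 2515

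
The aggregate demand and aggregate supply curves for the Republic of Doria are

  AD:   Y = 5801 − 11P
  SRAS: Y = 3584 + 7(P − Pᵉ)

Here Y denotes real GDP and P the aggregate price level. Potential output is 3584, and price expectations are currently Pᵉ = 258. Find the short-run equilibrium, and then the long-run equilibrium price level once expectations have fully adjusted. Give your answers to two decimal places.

Short run: P = 223.50, Y = 3342.50. Long run: P = 201.55.

Short run: with Pᵉ = 258, SRAS is Y = 1778 + 7P. Setting AD = SRAS gives 4023 = 18P, so P = 223.50 and Y = 5801 − 11P = 3342.50.
Output 3342.50 is below potential 3584, so over time expected prices fall and SRAS shifts right until Y returns to 3584.
Long run: Y = 3584 on the AD curve gives 3584 = 5801 − 11P, so P = 201.55.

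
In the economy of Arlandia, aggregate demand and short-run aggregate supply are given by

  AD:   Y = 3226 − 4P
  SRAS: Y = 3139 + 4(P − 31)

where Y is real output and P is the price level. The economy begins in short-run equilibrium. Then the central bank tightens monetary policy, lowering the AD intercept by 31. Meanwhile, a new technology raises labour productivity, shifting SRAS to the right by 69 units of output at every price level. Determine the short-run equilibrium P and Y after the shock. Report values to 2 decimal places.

P = 13.88, Y = 3139.50

After both shocks: AD is Y = 3195 − 4P and SRAS is Y = 3084 + 4P.
Setting them equal: 111 = 8P, so P = 13.88.
Substituting into AD, Y = 3139.50.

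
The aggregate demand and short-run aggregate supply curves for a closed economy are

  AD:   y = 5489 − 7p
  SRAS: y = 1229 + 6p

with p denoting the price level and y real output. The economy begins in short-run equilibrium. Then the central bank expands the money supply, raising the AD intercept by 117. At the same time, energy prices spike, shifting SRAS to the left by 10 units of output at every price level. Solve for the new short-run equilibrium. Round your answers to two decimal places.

p = 337.46, y = 3243.77

After both shocks: AD is y = 5606 − 7p and SRAS is y = 1219 + 6p.
Setting them equal: 4387 = 13p, so p = 337.46.
Substituting into AD, y = 3243.77.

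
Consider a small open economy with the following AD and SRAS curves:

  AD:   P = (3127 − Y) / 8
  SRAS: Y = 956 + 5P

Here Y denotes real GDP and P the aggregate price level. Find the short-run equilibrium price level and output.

Rearrange AD to Y = 3127 − 8P.
Set AD = SRAS: 3127 − 8P = 956 + 5P, so 2171 = 13P and P = 167.
Then Y = 3127 − 8·167 = 1791.

P = 167, Y = 1791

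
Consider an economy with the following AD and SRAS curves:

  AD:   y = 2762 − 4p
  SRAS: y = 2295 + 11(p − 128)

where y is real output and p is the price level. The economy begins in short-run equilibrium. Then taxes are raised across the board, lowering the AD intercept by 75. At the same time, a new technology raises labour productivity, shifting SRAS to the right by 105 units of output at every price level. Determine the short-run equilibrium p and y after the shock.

After both shocks: AD is y = 2687 − 4p and SRAS is y = 992 + 11p.
Setting them equal: 1695 = 15p, so p = 113.
y = 2687 − 4·113 = 2235.

p = 113, y = 2235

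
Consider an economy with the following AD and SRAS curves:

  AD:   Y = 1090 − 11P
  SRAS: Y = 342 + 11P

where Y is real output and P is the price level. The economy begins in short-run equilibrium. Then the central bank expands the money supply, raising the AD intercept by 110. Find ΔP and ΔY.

This is a positive demand shock: AD shifts right.
New AD: Y = 1200 − 11P.
Set AD = SRAS: 1200 − 11P = 342 + 11P, so 858 = 22P and P = 39.
Y = 1200 − 11·39 = 771.
Initially P = 34, Y = 716, so ΔP = +5 and ΔY = +55.

ΔP = +5, ΔY = +55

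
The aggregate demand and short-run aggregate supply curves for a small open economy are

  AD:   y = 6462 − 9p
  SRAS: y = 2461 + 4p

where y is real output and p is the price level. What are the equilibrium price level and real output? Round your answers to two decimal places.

Set AD = SRAS: 6462 − 9p = 2461 + 4p, so 4001 = 13p and p = 307.77.
Substituting into AD, y = 6462 − 9p = 3692.08.

p = 307.77, y = 3692.08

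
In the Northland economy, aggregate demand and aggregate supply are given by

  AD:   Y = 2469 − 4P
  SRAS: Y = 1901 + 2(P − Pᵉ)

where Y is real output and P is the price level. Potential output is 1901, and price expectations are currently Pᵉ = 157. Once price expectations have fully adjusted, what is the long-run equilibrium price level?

Short run: with Pᵉ = 157, SRAS is Y = 1587 + 2P. Setting AD = SRAS gives 882 = 6P, so P = 147 and Y = 2469 − 4·147 = 1881.
Output 1881 is below potential 1901, so over time expected prices fall and SRAS shifts right until Y returns to 1901.
Long run: Y = 1901 on the AD curve gives 1901 = 2469 − 4P, so P = 142.

Long-run P = 142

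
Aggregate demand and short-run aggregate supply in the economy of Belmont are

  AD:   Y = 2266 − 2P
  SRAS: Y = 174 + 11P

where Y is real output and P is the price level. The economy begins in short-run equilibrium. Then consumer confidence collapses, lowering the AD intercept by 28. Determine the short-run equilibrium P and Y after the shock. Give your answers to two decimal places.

This is a negative demand shock: AD shifts left.
New AD: Y = 2238 − 2P.
Set AD = SRAS: 2238 − 2P = 174 + 11P, so 2064 = 13P and P = 158.77.
Substituting into AD, Y = 1920.46.

P = 158.77, Y = 1920.46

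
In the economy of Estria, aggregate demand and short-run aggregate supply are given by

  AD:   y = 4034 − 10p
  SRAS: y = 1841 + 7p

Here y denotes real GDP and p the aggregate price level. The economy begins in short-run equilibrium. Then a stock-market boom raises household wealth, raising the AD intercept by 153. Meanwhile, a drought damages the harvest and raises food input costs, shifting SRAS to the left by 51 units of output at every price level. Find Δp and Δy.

Δp = +12, Δy = +33

After both shocks: AD is y = 4187 − 10p and SRAS is y = 1790 + 7p.
Setting them equal: 2397 = 17p, so p = 141.
y = 4187 − 10·141 = 2777.
Initially p = 129, y = 2744, so Δp = +12 and Δy = +33.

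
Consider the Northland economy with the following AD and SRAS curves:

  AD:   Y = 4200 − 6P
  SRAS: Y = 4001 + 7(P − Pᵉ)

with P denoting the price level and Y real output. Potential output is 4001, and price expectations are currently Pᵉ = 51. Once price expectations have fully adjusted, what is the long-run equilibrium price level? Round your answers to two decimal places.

Short run: with Pᵉ = 51, SRAS is Y = 3644 + 7P. Setting AD = SRAS gives 556 = 13P, so P = 42.77 and Y = 4200 − 6P = 3943.38.
Output 3943.38 is below potential 4001, so over time expected prices fall and SRAS shifts right until Y returns to 4001.
Long run: Y = 4001 on the AD curve gives 4001 = 4200 − 6P, so P = 33.17.

Long-run P = 33.17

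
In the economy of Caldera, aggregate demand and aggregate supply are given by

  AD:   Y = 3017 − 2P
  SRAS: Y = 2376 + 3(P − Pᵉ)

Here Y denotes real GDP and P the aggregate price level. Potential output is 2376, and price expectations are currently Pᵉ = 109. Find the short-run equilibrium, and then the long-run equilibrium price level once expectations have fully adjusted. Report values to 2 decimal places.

Short run: with Pᵉ = 109, SRAS is Y = 2049 + 3P. Setting AD = SRAS gives 968 = 5P, so P = 193.60 and Y = 3017 − 2P = 2629.80.
Output 2629.80 is above potential 2376, so over time expected prices rise and SRAS shifts left until Y returns to 2376.
Long run: Y = 2376 on the AD curve gives 2376 = 3017 − 2P, so P = 320.50.

Short run: P = 193.60, Y = 2629.80. Long run: P = 320.50.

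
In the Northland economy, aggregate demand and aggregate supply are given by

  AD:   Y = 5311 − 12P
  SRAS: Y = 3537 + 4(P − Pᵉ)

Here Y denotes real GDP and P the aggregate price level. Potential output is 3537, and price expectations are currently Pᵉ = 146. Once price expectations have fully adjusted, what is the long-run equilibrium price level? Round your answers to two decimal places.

Short run: with Pᵉ = 146, SRAS is Y = 2953 + 4P. Setting AD = SRAS gives 2358 = 16P, so P = 147.38 and Y = 5311 − 12P = 3542.50.
Output 3542.50 is above potential 3537, so over time expected prices rise and SRAS shifts left until Y returns to 3537.
Long run: Y = 3537 on the AD curve gives 3537 = 5311 − 12P, so P = 147.83.

Long-run P = 147.83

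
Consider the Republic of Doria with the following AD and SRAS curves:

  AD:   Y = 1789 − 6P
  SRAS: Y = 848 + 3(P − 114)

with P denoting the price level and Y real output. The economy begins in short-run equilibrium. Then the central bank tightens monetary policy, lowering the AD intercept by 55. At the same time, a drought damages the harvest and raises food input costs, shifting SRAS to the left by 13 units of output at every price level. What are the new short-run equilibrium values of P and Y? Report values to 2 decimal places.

P = 137.89, Y = 906.67

After both shocks: AD is Y = 1734 − 6P and SRAS is Y = 493 + 3P.
Setting them equal: 1241 = 9P, so P = 137.89.
Substituting into AD, Y = 906.67.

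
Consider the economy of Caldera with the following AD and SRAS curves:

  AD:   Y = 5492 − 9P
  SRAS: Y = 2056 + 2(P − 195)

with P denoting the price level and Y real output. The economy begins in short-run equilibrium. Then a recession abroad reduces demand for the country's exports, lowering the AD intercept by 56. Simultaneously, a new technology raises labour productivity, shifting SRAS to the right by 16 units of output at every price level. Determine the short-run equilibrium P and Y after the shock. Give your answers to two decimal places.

After both shocks: AD is Y = 5436 − 9P and SRAS is Y = 1682 + 2P.
Setting them equal: 3754 = 11P, so P = 341.27.
Substituting into AD, Y = 2364.55.

P = 341.27, Y = 2364.55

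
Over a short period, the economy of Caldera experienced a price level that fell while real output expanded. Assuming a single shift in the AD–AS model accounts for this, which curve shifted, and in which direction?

SRAS shifted right

P fell and Y rose. An AD shift moves P and Y in the same direction; an SRAS shift moves them in opposite directions.
Here P and Y moved in opposite directions, so the SRAS curve shifted.
Since Y rose, SRAS shifted right.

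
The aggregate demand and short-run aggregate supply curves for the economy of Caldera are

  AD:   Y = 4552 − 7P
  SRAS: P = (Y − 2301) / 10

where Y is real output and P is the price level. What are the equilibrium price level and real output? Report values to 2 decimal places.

P = 132.41, Y = 3625.12

Rearrange SRAS to Y = 2301 + 10P.
Set AD = SRAS: 4552 − 7P = 2301 + 10P, so 2251 = 17P and P = 132.41.
Substituting into AD, Y = 4552 − 7P = 3625.12.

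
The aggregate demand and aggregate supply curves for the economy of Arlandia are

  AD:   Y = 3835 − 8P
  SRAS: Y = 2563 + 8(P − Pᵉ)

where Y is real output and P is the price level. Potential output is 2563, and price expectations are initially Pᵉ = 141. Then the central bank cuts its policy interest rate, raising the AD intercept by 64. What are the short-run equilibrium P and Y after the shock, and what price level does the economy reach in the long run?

Short run: P = 154, Y = 2667. Long run: P = 167.

AD shifts right: new AD is Y = 3899 − 8P. With Pᵉ = 141, SRAS is Y = 1435 + 8P.
Short run: 3899 − 8P = 1435 + 8P gives 2464 = 16P, so P = 154 and Y = 3899 − 8·154 = 2667.
Y = 2667 is above potential 2563; expectations adjust and SRAS shifts left until Y = 2563.
Long run: on the new AD curve, 2563 = 3899 − 8P gives P = 167.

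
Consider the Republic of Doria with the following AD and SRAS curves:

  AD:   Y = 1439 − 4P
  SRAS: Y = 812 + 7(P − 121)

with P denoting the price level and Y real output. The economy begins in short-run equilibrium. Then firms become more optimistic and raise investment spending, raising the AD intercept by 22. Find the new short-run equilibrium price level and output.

This is a positive demand shock: AD shifts right.
New AD: Y = 1461 − 4P.
SRAS can be written Y = 7P − 35.
Set AD = SRAS: 1461 − 4P = 7P − 35, so 1496 = 11P and P = 136.
Y = 1461 − 4·136 = 917.

P = 136, Y = 917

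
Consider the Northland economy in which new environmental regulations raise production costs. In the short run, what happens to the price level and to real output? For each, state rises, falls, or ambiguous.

Price level: rises; output: falls

This is an adverse supply shock: SRAS shifts left.
Moving along the downward-sloping AD curve, P rises and Y falls.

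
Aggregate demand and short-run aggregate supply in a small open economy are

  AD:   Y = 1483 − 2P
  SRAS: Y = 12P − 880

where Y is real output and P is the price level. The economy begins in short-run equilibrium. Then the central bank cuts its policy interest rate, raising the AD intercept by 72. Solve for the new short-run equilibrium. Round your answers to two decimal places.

P = 173.93, Y = 1207.14

This is a positive demand shock: AD shifts right.
New AD: Y = 1555 − 2P.
Set AD = SRAS: 1555 − 2P = 12P − 880, so 2435 = 14P and P = 173.93.
Substituting into AD, Y = 1207.14.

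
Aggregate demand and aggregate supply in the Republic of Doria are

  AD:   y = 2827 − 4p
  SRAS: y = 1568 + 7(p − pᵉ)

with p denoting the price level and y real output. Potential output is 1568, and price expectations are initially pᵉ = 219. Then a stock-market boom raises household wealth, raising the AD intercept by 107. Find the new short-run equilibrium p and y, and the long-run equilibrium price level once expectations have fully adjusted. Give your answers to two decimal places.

AD shifts right: new AD is y = 2934 − 4p. With pᵉ = 219, SRAS is y = 35 + 7p.
Short run: 2934 − 4p = 35 + 7p gives 2899 = 11p, so p = 263.55 and y = 2934 − 4p = 1879.82.
y = 1879.82 is above potential 1568; expectations adjust and SRAS shifts left until y = 1568.
Long run: on the new AD curve, 1568 = 2934 − 4p gives p = 341.50.

Short run: p = 263.55, y = 1879.82. Long run: p = 341.50.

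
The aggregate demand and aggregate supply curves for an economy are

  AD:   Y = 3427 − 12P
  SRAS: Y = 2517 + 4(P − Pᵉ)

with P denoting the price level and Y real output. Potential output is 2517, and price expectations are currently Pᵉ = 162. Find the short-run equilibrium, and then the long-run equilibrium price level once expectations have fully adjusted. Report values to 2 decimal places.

Short run: with Pᵉ = 162, SRAS is Y = 1869 + 4P. Setting AD = SRAS gives 1558 = 16P, so P = 97.38 and Y = 3427 − 12P = 2258.50.
Output 2258.50 is below potential 2517, so over time expected prices fall and SRAS shifts right until Y returns to 2517.
Long run: Y = 2517 on the AD curve gives 2517 = 3427 − 12P, so P = 75.83.

Short run: P = 97.38, Y = 2258.50. Long run: P = 75.83.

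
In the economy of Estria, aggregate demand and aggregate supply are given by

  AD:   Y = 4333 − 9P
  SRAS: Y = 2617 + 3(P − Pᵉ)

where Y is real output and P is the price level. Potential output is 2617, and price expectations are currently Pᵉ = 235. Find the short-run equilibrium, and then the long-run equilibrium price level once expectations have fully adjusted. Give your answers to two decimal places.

Short run: with Pᵉ = 235, SRAS is Y = 1912 + 3P. Setting AD = SRAS gives 2421 = 12P, so P = 201.75 and Y = 4333 − 9P = 2517.25.
Output 2517.25 is below potential 2617, so over time expected prices fall and SRAS shifts right until Y returns to 2617.
Long run: Y = 2617 on the AD curve gives 2617 = 4333 − 9P, so P = 190.67.

Short run: P = 201.75, Y = 2517.25. Long run: P = 190.67.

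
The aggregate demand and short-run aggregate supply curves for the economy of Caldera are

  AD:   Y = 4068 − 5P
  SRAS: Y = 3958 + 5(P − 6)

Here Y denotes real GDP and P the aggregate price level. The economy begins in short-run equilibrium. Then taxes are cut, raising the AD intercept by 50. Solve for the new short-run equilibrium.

P = 19, Y = 4023

This is a positive demand shock: AD shifts right.
New AD: Y = 4118 − 5P.
SRAS can be written Y = 3928 + 5P.
Set AD = SRAS: 4118 − 5P = 3928 + 5P, so 190 = 10P and P = 19.
Y = 4118 − 5·19 = 4023.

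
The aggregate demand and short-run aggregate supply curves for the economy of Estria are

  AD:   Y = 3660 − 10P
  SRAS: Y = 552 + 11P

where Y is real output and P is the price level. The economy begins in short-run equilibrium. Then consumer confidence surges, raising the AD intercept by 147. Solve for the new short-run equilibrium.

P = 155, Y = 2257

This is a positive demand shock: AD shifts right.
New AD: Y = 3807 − 10P.
Set AD = SRAS: 3807 − 10P = 552 + 11P, so 3255 = 21P and P = 155.
Y = 3807 − 10·155 = 2257.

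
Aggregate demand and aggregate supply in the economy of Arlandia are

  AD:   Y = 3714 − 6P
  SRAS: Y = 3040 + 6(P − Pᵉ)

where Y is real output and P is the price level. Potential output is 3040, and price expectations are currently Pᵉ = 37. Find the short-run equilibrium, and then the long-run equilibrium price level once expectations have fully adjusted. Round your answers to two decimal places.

Short run: with Pᵉ = 37, SRAS is Y = 2818 + 6P. Setting AD = SRAS gives 896 = 12P, so P = 74.67 and Y = 3714 − 6P = 3266.00.
Output 3266.00 is above potential 3040, so over time expected prices rise and SRAS shifts left until Y returns to 3040.
Long run: Y = 3040 on the AD curve gives 3040 = 3714 − 6P, so P = 112.33.

Short run: P = 74.67, Y = 3266.00. Long run: P = 112.33.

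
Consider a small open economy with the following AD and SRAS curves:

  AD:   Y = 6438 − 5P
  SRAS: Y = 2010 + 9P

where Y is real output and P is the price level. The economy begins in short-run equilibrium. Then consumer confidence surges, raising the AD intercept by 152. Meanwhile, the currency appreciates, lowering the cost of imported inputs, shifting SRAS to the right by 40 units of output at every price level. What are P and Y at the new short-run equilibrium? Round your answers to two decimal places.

P = 324.29, Y = 4968.57

After both shocks: AD is Y = 6590 − 5P and SRAS is Y = 2050 + 9P.
Setting them equal: 4540 = 14P, so P = 324.29.
Substituting into AD, Y = 4968.57.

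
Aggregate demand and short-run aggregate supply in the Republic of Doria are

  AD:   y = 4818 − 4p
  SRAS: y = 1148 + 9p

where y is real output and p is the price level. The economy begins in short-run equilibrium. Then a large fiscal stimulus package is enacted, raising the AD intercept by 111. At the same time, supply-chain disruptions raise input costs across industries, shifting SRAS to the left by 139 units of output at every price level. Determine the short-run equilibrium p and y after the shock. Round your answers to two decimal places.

p = 301.54, y = 3722.85

After both shocks: AD is y = 4929 − 4p and SRAS is y = 1009 + 9p.
Setting them equal: 3920 = 13p, so p = 301.54.
Substituting into AD, y = 3722.85.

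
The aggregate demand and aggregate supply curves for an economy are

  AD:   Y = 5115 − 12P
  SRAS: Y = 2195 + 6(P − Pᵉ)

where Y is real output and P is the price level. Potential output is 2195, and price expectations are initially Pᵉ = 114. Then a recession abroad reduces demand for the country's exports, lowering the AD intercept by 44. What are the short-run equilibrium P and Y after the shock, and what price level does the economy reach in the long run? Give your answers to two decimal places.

AD shifts left: new AD is Y = 5071 − 12P. With Pᵉ = 114, SRAS is Y = 1511 + 6P.
Short run: 5071 − 12P = 1511 + 6P gives 3560 = 18P, so P = 197.78 and Y = 5071 − 12P = 2697.67.
Y = 2697.67 is above potential 2195; expectations adjust and SRAS shifts left until Y = 2195.
Long run: on the new AD curve, 2195 = 5071 − 12P gives P = 239.67.

Short run: P = 197.78, Y = 2697.67. Long run: P = 239.67.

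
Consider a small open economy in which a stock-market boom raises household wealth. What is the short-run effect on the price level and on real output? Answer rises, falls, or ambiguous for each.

Price level: rises; output: rises

This is a positive demand shock: AD shifts right.
Moving along the upward-sloping SRAS curve, P rises and Y rises.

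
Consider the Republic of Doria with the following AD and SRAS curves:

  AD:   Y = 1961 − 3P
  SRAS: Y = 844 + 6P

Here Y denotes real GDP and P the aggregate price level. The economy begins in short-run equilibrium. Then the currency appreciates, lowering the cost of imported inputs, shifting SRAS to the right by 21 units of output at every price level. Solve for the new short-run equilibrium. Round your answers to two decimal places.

This is a positive supply shock: SRAS shifts right.
New SRAS: Y = 865 + 6P.
Set AD = SRAS: 1961 − 3P = 865 + 6P, so 1096 = 9P and P = 121.78.
Substituting into AD, Y = 1595.67.

P = 121.78, Y = 1595.67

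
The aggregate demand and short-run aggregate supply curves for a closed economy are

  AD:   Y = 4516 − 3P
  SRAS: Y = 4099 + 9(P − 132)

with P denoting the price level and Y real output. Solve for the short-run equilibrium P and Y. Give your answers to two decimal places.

P = 133.75, Y = 4114.75

Write SRAS as Y = 4099 + 9P − 1188 = 2911 + 9P.
Set AD = SRAS: 4516 − 3P = 2911 + 9P, so 1605 = 12P and P = 133.75.
Substituting into AD, Y = 4516 − 3P = 4114.75.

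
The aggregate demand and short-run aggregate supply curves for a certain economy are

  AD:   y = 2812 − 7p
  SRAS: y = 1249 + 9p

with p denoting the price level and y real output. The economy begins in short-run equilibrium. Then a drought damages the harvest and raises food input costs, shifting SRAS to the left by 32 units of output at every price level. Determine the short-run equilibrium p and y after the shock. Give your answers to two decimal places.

p = 99.69, y = 2114.19

This is a negative supply shock: SRAS shifts left.
New SRAS: y = 1217 + 9p.
Set AD = SRAS: 2812 − 7p = 1217 + 9p, so 1595 = 16p and p = 99.69.
Substituting into AD, y = 2114.19.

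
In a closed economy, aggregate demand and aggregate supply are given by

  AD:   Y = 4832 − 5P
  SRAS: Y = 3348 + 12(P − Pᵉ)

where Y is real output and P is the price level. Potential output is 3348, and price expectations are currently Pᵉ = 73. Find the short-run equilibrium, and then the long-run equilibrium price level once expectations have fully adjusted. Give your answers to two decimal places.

Short run: P = 138.82, Y = 4137.88. Long run: P = 296.80.

Short run: with Pᵉ = 73, SRAS is Y = 2472 + 12P. Setting AD = SRAS gives 2360 = 17P, so P = 138.82 and Y = 4832 − 5P = 4137.88.
Output 4137.88 is above potential 3348, so over time expected prices rise and SRAS shifts left until Y returns to 3348.
Long run: Y = 3348 on the AD curve gives 3348 = 4832 − 5P, so P = 296.80.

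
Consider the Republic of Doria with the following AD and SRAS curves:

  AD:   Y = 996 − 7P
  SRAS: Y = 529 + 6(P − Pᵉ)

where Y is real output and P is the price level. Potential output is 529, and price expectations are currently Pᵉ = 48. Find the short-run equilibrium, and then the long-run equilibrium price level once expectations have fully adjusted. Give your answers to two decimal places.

Short run: P = 58.08, Y = 589.46. Long run: P = 66.71.

Short run: with Pᵉ = 48, SRAS is Y = 241 + 6P. Setting AD = SRAS gives 755 = 13P, so P = 58.08 and Y = 996 − 7P = 589.46.
Output 589.46 is above potential 529, so over time expected prices rise and SRAS shifts left until Y returns to 529.
Long run: Y = 529 on the AD curve gives 529 = 996 − 7P, so P = 66.71.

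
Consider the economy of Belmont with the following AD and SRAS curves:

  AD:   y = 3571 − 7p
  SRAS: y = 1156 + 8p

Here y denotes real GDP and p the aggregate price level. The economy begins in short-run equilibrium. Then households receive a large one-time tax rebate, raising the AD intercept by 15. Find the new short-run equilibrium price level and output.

p = 162, y = 2452

This is a positive demand shock: AD shifts right.
New AD: y = 3586 − 7p.
Set AD = SRAS: 3586 − 7p = 1156 + 8p, so 2430 = 15p and p = 162.
y = 3586 − 7·162 = 2452.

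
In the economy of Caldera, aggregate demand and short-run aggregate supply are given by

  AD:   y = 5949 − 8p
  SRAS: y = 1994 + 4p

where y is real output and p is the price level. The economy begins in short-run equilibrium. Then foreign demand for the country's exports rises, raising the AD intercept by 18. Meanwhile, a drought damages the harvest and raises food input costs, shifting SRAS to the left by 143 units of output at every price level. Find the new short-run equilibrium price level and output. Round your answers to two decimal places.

After both shocks: AD is y = 5967 − 8p and SRAS is y = 1851 + 4p.
Setting them equal: 4116 = 12p, so p = 343.00.
Substituting into AD, y = 3223.00.

p = 343.00, y = 3223.00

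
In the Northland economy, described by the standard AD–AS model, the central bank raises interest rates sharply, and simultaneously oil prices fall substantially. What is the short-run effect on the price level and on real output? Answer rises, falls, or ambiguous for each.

Price level: falls; output: ambiguous

The first event is a negative demand shock: AD shifts left, which by itself pushes P down and Y down.
The second is a favourable supply shock: SRAS shifts right, which by itself pushes P down and Y up.
Both shocks push P down, so P falls. The two shocks push Y in opposite directions, so the effect on Y is ambiguous.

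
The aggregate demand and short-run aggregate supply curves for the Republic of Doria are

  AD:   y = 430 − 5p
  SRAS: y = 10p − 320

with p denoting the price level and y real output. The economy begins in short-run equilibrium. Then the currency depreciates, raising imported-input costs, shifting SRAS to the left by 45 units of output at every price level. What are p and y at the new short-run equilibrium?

This is a negative supply shock: SRAS shifts left.
New SRAS: y = 10p − 365.
Set AD = SRAS: 430 − 5p = 10p − 365, so 795 = 15p and p = 53.
y = 430 − 5·53 = 165.

p = 53, y = 165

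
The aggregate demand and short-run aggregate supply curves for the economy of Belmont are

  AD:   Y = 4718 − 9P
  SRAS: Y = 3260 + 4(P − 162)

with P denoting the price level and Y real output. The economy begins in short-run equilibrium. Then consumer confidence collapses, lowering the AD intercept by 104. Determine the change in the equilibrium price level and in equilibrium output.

ΔP = -8, ΔY = -32

This is a negative demand shock: AD shifts left.
New AD: Y = 4614 − 9P.
SRAS can be written Y = 2612 + 4P.
Set AD = SRAS: 4614 − 9P = 2612 + 4P, so 2002 = 13P and P = 154.
Y = 4614 − 9·154 = 3228.
Initially P = 162, Y = 3260, so ΔP = -8 and ΔY = -32.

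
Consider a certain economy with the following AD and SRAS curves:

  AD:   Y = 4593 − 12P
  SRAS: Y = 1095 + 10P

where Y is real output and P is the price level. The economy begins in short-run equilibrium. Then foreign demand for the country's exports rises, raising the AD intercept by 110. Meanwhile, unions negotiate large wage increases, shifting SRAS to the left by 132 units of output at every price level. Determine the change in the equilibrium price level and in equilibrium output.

After both shocks: AD is Y = 4703 − 12P and SRAS is Y = 963 + 10P.
Setting them equal: 3740 = 22P, so P = 170.
Y = 4703 − 12·170 = 2663.
Initially P = 159, Y = 2685, so ΔP = +11 and ΔY = -22.

ΔP = +11, ΔY = -22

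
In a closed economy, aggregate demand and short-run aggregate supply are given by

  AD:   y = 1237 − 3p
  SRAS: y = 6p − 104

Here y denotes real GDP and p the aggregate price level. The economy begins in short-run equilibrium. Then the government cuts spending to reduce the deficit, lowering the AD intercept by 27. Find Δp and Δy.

This is a negative demand shock: AD shifts left.
New AD: y = 1210 − 3p.
Set AD = SRAS: 1210 − 3p = 6p − 104, so 1314 = 9p and p = 146.
y = 1210 − 3·146 = 772.
Initially p = 149, y = 790, so Δp = -3 and Δy = -18.

Δp = -3, Δy = -18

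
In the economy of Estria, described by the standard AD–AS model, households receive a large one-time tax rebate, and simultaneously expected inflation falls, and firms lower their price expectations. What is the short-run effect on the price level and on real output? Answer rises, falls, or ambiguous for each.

Price level: ambiguous; output: rises

The first event is a positive demand shock: AD shifts right, which by itself pushes P up and Y up.
The second is a favourable supply shock: SRAS shifts right, which by itself pushes P down and Y up.
The two shocks push P in opposite directions, so the effect on P is ambiguous. Both shocks push Y up, so Y rises.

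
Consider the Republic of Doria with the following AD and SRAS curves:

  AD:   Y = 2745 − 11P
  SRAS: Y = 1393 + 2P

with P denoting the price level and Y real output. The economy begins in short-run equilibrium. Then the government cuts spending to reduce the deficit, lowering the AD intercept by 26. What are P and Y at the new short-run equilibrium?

P = 102, Y = 1597

This is a negative demand shock: AD shifts left.
New AD: Y = 2719 − 11P.
Set AD = SRAS: 2719 − 11P = 1393 + 2P, so 1326 = 13P and P = 102.
Y = 2719 − 11·102 = 1597.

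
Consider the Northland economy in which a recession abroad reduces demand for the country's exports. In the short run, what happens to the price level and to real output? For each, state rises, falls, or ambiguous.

Price level: falls; output: falls

This is a negative demand shock: AD shifts left.
Moving along the upward-sloping SRAS curve, P falls and Y falls.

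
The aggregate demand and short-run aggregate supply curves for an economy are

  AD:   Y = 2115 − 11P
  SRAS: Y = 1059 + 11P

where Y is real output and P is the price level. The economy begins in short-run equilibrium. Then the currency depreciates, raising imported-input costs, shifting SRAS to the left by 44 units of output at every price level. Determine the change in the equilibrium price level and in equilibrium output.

ΔP = +2, ΔY = -22

This is a negative supply shock: SRAS shifts left.
New SRAS: Y = 1015 + 11P.
Set AD = SRAS: 2115 − 11P = 1015 + 11P, so 1100 = 22P and P = 50.
Y = 2115 − 11·50 = 1565.
Initially P = 48, Y = 1587, so ΔP = +2 and ΔY = -22.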